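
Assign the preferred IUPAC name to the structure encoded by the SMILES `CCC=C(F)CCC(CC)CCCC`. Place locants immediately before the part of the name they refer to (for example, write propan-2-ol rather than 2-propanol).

7-ethyl-4-fluoroundec-3-ene

Counting along the main chain through the multiple bond gives 11 carbons: the parent is undecane.
There is one C=C double bond, indicated by the ending -ene.
The numbering direction is chosen so that numbering from this end puts the double bond at C-3 rather than C-8.
This places the double bond between C-3 and C-4; an ethyl group at C-7; a fluoro group at C-4.
The substituents are ordered alphabetically, ignoring any di-/tri- multipliers.
Putting it together: 7-ethyl-4-fluoroundec-3-ene.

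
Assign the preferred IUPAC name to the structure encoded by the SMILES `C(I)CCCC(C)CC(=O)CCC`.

10-iodo-6-methyldecan-4-one

The longest chain bearing the carbonyl is 10 carbons long (decane).
A ketone (C=O on an internal carbon) is the principal characteristic group, giving the suffix -one.
Number the chain so that numbering from this end puts the carbonyl group at C-4 rather than C-7.
With this numbering: the carbonyl at C-4; an iodo group at C-10; a methyl group at C-6.
Substituent prefixes are cited in alphabetical order (multiplying prefixes like di-/tri- are ignored for ordering).
Putting it together: 10-iodo-6-methyldecan-4-one.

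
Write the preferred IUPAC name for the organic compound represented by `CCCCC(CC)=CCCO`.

4-ethyloct-3-en-1-ol

The longest carbon chain that includes the –OH group and the multiple bond has 8 carbons, so the parent hydride is octane.
The principal characteristic group is an alcohol (–OH), named with the suffix -ol.
A C=C double bond in the chain gives the infix -ene-.
Choose the numbering such that numbering from this end puts the hydroxyl group at C-1 rather than C-8.
With this numbering: the hydroxyl at C-1; the double bond between C-3 and C-4; an ethyl group at C-4.
Putting it together: 4-ethyloct-3-en-1-ol.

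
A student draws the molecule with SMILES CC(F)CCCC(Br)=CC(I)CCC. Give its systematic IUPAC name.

6-bromo-10-fluoro-4-iodoundec-5-ene

The longest carbon chain that includes the multiple bond has 11 carbons, so the parent hydride is undecane.
A C=C double bond in the chain gives the infix -ene-.
The numbering direction is chosen so that numbering from this end puts the double bond at C-5 rather than C-6.
With this numbering: the double bond between C-5 and C-6; a bromo group at C-6; a fluoro group at C-10; an iodo group at C-4.
Prefixes are listed alphabetically: bromo, fluoro, iodo.
Putting it together: 6-bromo-10-fluoro-4-iodoundec-5-ene.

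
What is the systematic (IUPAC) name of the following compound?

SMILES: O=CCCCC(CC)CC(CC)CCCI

Counting along the main chain through the –CHO group gives 10 carbons: the parent is decane.
The highest-priority functional group is an aldehyde (terminal –CHO), so the name ends in -al.
Choose the numbering such that the aldehyde carbon is C-1 by definition.
With this numbering: ethyl groups at C-5 and C-7; an iodo group at C-10.
Substituent prefixes are cited in alphabetical order (multiplying prefixes like di-/tri- are ignored for ordering).
Putting it together: 5,7-diethyl-10-iododecanal.

5,7-diethyl-10-iododecanal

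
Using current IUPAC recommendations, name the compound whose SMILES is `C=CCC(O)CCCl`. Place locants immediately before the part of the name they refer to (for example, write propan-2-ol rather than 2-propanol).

1-chlorohex-5-en-3-ol

The longest carbon chain that includes the –OH group and the multiple bond has 6 carbons, so the parent hydride is hexane.
The principal characteristic group is an alcohol (–OH), named with the suffix -ol.
The chain contains a C=C double bond, so the unsaturation ending is -ene.
The numbering direction is chosen so that numbering from this end puts the hydroxyl group at C-3 rather than C-4.
This places the hydroxyl at C-3; the double bond between C-5 and C-6; a chloro group at C-1.
The name is 1-chlorohex-5-en-3-ol.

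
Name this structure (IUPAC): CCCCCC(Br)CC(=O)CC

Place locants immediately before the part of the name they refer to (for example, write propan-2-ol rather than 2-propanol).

The longest carbon chain that includes the carbonyl has 10 carbons, so the parent hydride is decane.
The highest-priority functional group is a ketone (C=O on an internal carbon), so the name ends in -one.
Choose the numbering such that numbering from this end puts the carbonyl group at C-3 rather than C-8.
This places the carbonyl at C-3; a bromo group at C-5.
Putting it together: 5-bromodecan-3-one.

5-bromodecan-3-one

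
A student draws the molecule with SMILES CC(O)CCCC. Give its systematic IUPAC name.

hexan-2-ol

Counting along the main chain through the –OH group gives 6 carbons: the parent is hexane.
The principal characteristic group is an alcohol (–OH), named with the suffix -ol.
Number the chain so that numbering from this end puts the hydroxyl group at C-2 rather than C-5.
This places the hydroxyl at C-2.
Assembling the pieces gives hexan-2-ol.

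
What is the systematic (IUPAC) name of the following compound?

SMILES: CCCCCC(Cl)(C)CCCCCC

6-chloro-6-methyldodecane

The longest continuous carbon chain has 12 atoms, so the parent hydride is dodecane.
The numbering direction is chosen so that the substituent locant set {6,6} is lower than {7,7} at the first point of difference.
This places a chloro group at C-6; a methyl group at C-6.
The substituents are ordered alphabetically, ignoring any di-/tri- multipliers.
Putting it together: 6-chloro-6-methyldodecane.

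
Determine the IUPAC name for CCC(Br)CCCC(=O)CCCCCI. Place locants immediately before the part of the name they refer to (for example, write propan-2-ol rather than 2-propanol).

10-bromo-1-iodododecan-6-one

Counting along the main chain through the carbonyl gives 12 carbons: the parent is dodecane.
The principal characteristic group is a ketone (C=O on an internal carbon), named with the suffix -one.
The numbering direction is chosen so that numbering from this end puts the carbonyl group at C-6 rather than C-7.
This places the carbonyl at C-6; a bromo group at C-10; an iodo group at C-1.
The substituents are ordered alphabetically, ignoring any di-/tri- multipliers.
Assembling the pieces gives 10-bromo-1-iodododecan-6-one.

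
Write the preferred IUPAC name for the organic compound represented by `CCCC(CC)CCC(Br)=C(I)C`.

3-bromo-6-ethyl-2-iodonon-2-ene

The longest chain bearing the multiple bond is 9 carbons long (nonane).
The chain contains a C=C double bond, so the unsaturation ending is -ene.
Choose the numbering such that numbering from this end puts the double bond at C-2 rather than C-7.
With this numbering: the double bond between C-2 and C-3; a bromo group at C-3; an ethyl group at C-6; an iodo group at C-2.
Prefixes are listed alphabetically: bromo, ethyl, iodo.
Assembling the pieces gives 3-bromo-6-ethyl-2-iodonon-2-ene.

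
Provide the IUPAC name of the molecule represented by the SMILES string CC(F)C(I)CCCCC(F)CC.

The longest carbon chain is 10 atoms: the parent is decane.
The numbering direction is chosen so that the substituent locant set {2,3,8} is lower than {3,8,9} at the first point of difference.
That gives fluoro groups at C-2 and C-8; an iodo group at C-3.
Substituent prefixes are cited in alphabetical order (multiplying prefixes like di-/tri- are ignored for ordering).
The name is 2,8-difluoro-3-iododecane.

2,8-difluoro-3-iododecane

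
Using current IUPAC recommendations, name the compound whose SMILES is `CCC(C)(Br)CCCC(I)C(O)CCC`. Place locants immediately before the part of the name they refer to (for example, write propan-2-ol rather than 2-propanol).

The longest chain bearing the –OH group is 11 carbons long (undecane).
The highest-priority functional group is an alcohol (–OH), so the name ends in -ol.
The numbering direction is chosen so that numbering from this end puts the hydroxyl group at C-4 rather than C-8.
This places the hydroxyl at C-4; a bromo group at C-9; an iodo group at C-5; a methyl group at C-9.
The substituents are ordered alphabetically, ignoring any di-/tri- multipliers.
Assembling the pieces gives 9-bromo-5-iodo-9-methylundecan-4-ol.

9-bromo-5-iodo-9-methylundecan-4-ol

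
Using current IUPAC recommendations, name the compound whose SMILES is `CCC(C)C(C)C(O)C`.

The longest chain bearing the –OH group is 6 carbons long (hexane).
The principal characteristic group is an alcohol (–OH), named with the suffix -ol.
The numbering direction is chosen so that numbering from this end puts the hydroxyl group at C-2 rather than C-5.
This places the hydroxyl at C-2; methyl groups at C-3 and C-4.
Putting it together: 3,4-dimethylhexan-2-ol.

3,4-dimethylhexan-2-ol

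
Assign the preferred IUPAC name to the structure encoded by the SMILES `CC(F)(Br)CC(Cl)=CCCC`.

The longest chain bearing the multiple bond is 8 carbons long (octane).
The chain contains a C=C double bond, so the unsaturation ending is -ene.
The numbering direction is chosen so that the substituent locant set {2,2,4} is lower than {5,7,7} at the first point of difference.
That gives the double bond between C-4 and C-5; a bromo group at C-2; a chloro group at C-4; a fluoro group at C-2.
Substituent prefixes are cited in alphabetical order (multiplying prefixes like di-/tri- are ignored for ordering).
Assembling the pieces gives 2-bromo-4-chloro-2-fluorooct-4-ene.

2-bromo-4-chloro-2-fluorooct-4-ene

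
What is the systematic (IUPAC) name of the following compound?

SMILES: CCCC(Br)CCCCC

4-bromononane

The parent chain contains 9 carbons (nonane).
Choose the numbering such that the substituent locant set {4} is lower than {6} at the first point of difference.
With this numbering: a bromo group at C-4.
Putting it together: 4-bromononane.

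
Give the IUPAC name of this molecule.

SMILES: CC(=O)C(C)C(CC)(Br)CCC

4-bromo-4-ethyl-3-methylheptan-2-one

Counting along the main chain through the carbonyl gives 7 carbons: the parent is heptane.
The principal characteristic group is a ketone (C=O on an internal carbon), named with the suffix -one.
Number the chain so that numbering from this end puts the carbonyl group at C-2 rather than C-6.
This places the carbonyl at C-2; a bromo group at C-4; an ethyl group at C-4; a methyl group at C-3.
The substituents are ordered alphabetically, ignoring any di-/tri- multipliers.
The name is 4-bromo-4-ethyl-3-methylheptan-2-one.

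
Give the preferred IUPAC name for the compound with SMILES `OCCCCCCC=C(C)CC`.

Counting along the main chain through the –OH group and the multiple bond gives 10 carbons: the parent is decane.
The principal characteristic group is an alcohol (–OH), named with the suffix -ol.
There is one C=C double bond, indicated by the ending -ene.
The numbering direction is chosen so that numbering from this end puts the hydroxyl group at C-1 rather than C-10.
This places the hydroxyl at C-1; the double bond between C-7 and C-8; a methyl group at C-8.
Putting it together: 8-methyldec-7-en-1-ol.

8-methyldec-7-en-1-ol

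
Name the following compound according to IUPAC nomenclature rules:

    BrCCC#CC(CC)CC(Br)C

1,7-dibromo-5-ethyloct-3-yne

The longest chain bearing the multiple bond is 8 carbons long (octane).
A C≡C triple bond in the chain gives the infix -yne-.
The numbering direction is chosen so that numbering from this end puts the triple bond at C-3 rather than C-5.
This places the triple bond between C-3 and C-4; bromo groups at C-1 and C-7; an ethyl group at C-5.
Substituent prefixes are cited in alphabetical order (multiplying prefixes like di-/tri- are ignored for ordering).
The name is 1,7-dibromo-5-ethyloct-3-yne.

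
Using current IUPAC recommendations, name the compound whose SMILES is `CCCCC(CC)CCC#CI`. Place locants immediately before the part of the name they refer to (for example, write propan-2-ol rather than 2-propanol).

5-ethyl-1-iodonon-1-yne

The longest chain bearing the multiple bond is 9 carbons long (nonane).
The chain contains a C≡C triple bond, so the unsaturation ending is -yne.
Number the chain so that numbering from this end puts the triple bond at C-1 rather than C-8.
With this numbering: the triple bond between C-1 and C-2; an ethyl group at C-5; an iodo group at C-1.
Substituent prefixes are cited in alphabetical order (multiplying prefixes like di-/tri- are ignored for ordering).
Putting it together: 5-ethyl-1-iodonon-1-yne.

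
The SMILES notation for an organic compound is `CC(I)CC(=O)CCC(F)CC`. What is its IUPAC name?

The longest chain bearing the carbonyl is 9 carbons long (nonane).
A ketone (C=O on an internal carbon) is the principal characteristic group, giving the suffix -one.
Number the chain so that numbering from this end puts the carbonyl group at C-4 rather than C-6.
That gives the carbonyl at C-4; a fluoro group at C-7; an iodo group at C-2.
Prefixes are listed alphabetically: fluoro, iodo.
Assembling the pieces gives 7-fluoro-2-iodononan-4-one.

7-fluoro-2-iodononan-4-one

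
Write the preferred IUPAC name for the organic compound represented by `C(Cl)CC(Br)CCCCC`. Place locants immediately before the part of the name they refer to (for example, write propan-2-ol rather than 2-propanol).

3-bromo-1-chlorooctane

The longest carbon chain is 8 atoms: the parent is octane.
Number the chain so that the substituent locant set {1,3} is lower than {6,8} at the first point of difference.
With this numbering: a bromo group at C-3; a chloro group at C-1.
The substituents are ordered alphabetically, ignoring any di-/tri- multipliers.
The name is 3-bromo-1-chlorooctane.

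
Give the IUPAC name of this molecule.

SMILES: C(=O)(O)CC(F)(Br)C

The longest carbon chain that includes the –COOH group has 4 carbons, so the parent hydride is butane.
The principal characteristic group is a carboxylic acid (terminal –COOH), named with the suffix -oic acid.
Number the chain so that the carboxylic acid carbon is C-1 by definition.
That gives a bromo group at C-3; a fluoro group at C-3.
The substituents are ordered alphabetically, ignoring any di-/tri- multipliers.
The name is 3-bromo-3-fluorobutanoic acid.

3-bromo-3-fluorobutanoic acid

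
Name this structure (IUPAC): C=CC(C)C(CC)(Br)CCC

The longest chain bearing the multiple bond is 7 carbons long (heptane).
There is one C=C double bond, indicated by the ending -ene.
Choose the numbering such that numbering from this end puts the double bond at C-1 rather than C-6.
That gives the double bond between C-1 and C-2; a bromo group at C-4; an ethyl group at C-4; a methyl group at C-3.
The substituents are ordered alphabetically, ignoring any di-/tri- multipliers.
The name is 4-bromo-4-ethyl-3-methylhept-1-ene.

4-bromo-4-ethyl-3-methylhept-1-ene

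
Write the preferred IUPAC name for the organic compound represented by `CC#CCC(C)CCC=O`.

4-methyloct-6-ynal

The longest carbon chain that includes the –CHO group and the multiple bond has 8 carbons, so the parent hydride is octane.
The principal characteristic group is an aldehyde (terminal –CHO), named with the suffix -al.
The chain contains a C≡C triple bond, so the unsaturation ending is -yne.
Choose the numbering such that the aldehyde carbon is C-1 by definition.
This places the triple bond between C-6 and C-7; a methyl group at C-4.
Putting it together: 4-methyloct-6-ynal.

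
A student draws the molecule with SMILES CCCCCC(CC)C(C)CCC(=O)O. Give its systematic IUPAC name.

5-ethyl-4-methyldecanoic acid

Counting along the main chain through the –COOH group gives 10 carbons: the parent is decane.
A carboxylic acid (terminal –COOH) is the principal characteristic group, giving the suffix -oic acid.
Number the chain so that the carboxylic acid carbon is C-1 by definition.
That gives an ethyl group at C-5; a methyl group at C-4.
Substituent prefixes are cited in alphabetical order (multiplying prefixes like di-/tri- are ignored for ordering).
Putting it together: 5-ethyl-4-methyldecanoic acid.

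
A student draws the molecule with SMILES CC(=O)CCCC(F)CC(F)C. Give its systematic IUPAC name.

The longest carbon chain that includes the carbonyl has 9 carbons, so the parent hydride is nonane.
The highest-priority functional group is a ketone (C=O on an internal carbon), so the name ends in -one.
Choose the numbering such that numbering from this end puts the carbonyl group at C-2 rather than C-8.
That gives the carbonyl at C-2; fluoro groups at C-6 and C-8.
Assembling the pieces gives 6,8-difluorononan-2-one.

6,8-difluorononan-2-one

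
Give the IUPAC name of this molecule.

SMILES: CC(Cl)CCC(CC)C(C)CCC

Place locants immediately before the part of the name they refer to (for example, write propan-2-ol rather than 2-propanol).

The longest carbon chain is 9 atoms: the parent is nonane.
Choose the numbering such that the substituent locant set {2,5,6} is lower than {4,5,8} at the first point of difference.
This places a chloro group at C-2; an ethyl group at C-5; a methyl group at C-6.
Prefixes are listed alphabetically: chloro, ethyl, methyl.
Putting it together: 2-chloro-5-ethyl-6-methylnonane.

2-chloro-5-ethyl-6-methylnonane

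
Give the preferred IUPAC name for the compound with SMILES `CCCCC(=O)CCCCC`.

decan-5-one

Counting along the main chain through the carbonyl gives 10 carbons: the parent is decane.
A ketone (C=O on an internal carbon) is the principal characteristic group, giving the suffix -one.
The numbering direction is chosen so that numbering from this end puts the carbonyl group at C-5 rather than C-6.
With this numbering: the carbonyl at C-5.
The name is decan-5-one.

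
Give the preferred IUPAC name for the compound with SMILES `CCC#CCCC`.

The longest carbon chain that includes the multiple bond has 7 carbons, so the parent hydride is heptane.
The chain contains a C≡C triple bond, so the unsaturation ending is -yne.
Choose the numbering such that numbering from this end puts the triple bond at C-3 rather than C-4.
That gives the triple bond between C-3 and C-4.
Assembling the pieces gives hept-3-yne.

hept-3-yne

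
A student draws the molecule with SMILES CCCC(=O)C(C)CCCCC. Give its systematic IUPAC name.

Counting along the main chain through the carbonyl gives 10 carbons: the parent is decane.
A ketone (C=O on an internal carbon) is the principal characteristic group, giving the suffix -one.
The numbering direction is chosen so that numbering from this end puts the carbonyl group at C-4 rather than C-7.
This places the carbonyl at C-4; a methyl group at C-5.
The name is 5-methyldecan-4-one.

5-methyldecan-4-one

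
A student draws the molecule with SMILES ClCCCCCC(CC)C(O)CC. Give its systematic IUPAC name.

The longest carbon chain that includes the –OH group has 9 carbons, so the parent hydride is nonane.
An alcohol (–OH) is the principal characteristic group, giving the suffix -ol.
The numbering direction is chosen so that numbering from this end puts the hydroxyl group at C-3 rather than C-7.
That gives the hydroxyl at C-3; a chloro group at C-9; an ethyl group at C-4.
The substituents are ordered alphabetically, ignoring any di-/tri- multipliers.
Putting it together: 9-chloro-4-ethylnonan-3-ol.

9-chloro-4-ethylnonan-3-ol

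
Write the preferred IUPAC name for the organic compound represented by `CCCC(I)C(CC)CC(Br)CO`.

The longest chain bearing the –OH group is 8 carbons long (octane).
The principal characteristic group is an alcohol (–OH), named with the suffix -ol.
Number the chain so that numbering from this end puts the hydroxyl group at C-1 rather than C-8.
With this numbering: the hydroxyl at C-1; a bromo group at C-2; an ethyl group at C-4; an iodo group at C-5.
The substituents are ordered alphabetically, ignoring any di-/tri- multipliers.
Putting it together: 2-bromo-4-ethyl-5-iodooctan-1-ol.

2-bromo-4-ethyl-5-iodooctan-1-ol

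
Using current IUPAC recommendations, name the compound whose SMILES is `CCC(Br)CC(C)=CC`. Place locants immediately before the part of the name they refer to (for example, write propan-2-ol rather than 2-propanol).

5-bromo-3-methylhept-2-ene

The longest carbon chain that includes the multiple bond has 7 carbons, so the parent hydride is heptane.
The chain contains a C=C double bond, so the unsaturation ending is -ene.
Choose the numbering such that numbering from this end puts the double bond at C-2 rather than C-5.
With this numbering: the double bond between C-2 and C-3; a bromo group at C-5; a methyl group at C-3.
Substituent prefixes are cited in alphabetical order (multiplying prefixes like di-/tri- are ignored for ordering).
Assembling the pieces gives 5-bromo-3-methylhept-2-ene.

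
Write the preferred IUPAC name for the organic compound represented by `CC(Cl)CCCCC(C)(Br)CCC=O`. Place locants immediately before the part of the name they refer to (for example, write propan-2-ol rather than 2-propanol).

4-bromo-9-chloro-4-methyldecanal

Counting along the main chain through the –CHO group gives 10 carbons: the parent is decane.
An aldehyde (terminal –CHO) is the principal characteristic group, giving the suffix -al.
Choose the numbering such that the aldehyde carbon is C-1 by definition.
With this numbering: a bromo group at C-4; a chloro group at C-9; a methyl group at C-4.
Substituent prefixes are cited in alphabetical order (multiplying prefixes like di-/tri- are ignored for ordering).
Putting it together: 4-bromo-9-chloro-4-methyldecanal.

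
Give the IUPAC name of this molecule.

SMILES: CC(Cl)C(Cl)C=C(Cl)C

The longest chain bearing the multiple bond is 6 carbons long (hexane).
A C=C double bond in the chain gives the infix -ene-.
The numbering direction is chosen so that numbering from this end puts the double bond at C-2 rather than C-4.
This places the double bond between C-2 and C-3; chloro groups at C-2 and C-4 and C-5.
Putting it together: 2,4,5-trichlorohex-2-ene.

2,4,5-trichlorohex-2-ene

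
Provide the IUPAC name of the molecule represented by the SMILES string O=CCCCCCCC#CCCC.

dodec-8-ynal

The longest chain bearing the –CHO group and the multiple bond is 12 carbons long (dodecane).
The principal characteristic group is an aldehyde (terminal –CHO), named with the suffix -al.
The chain contains a C≡C triple bond, so the unsaturation ending is -yne.
Number the chain so that the aldehyde carbon is C-1 by definition.
With this numbering: the triple bond between C-8 and C-9.
Putting it together: dodec-8-ynal.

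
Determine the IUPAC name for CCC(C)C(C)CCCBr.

1-bromo-4,5-dimethylheptane

The longest carbon chain is 7 atoms: the parent is heptane.
Number the chain so that the substituent locant set {1,4,5} is lower than {3,4,7} at the first point of difference.
That gives a bromo group at C-1; methyl groups at C-4 and C-5.
Prefixes are listed alphabetically: bromo, methyl.
Assembling the pieces gives 1-bromo-4,5-dimethylheptane.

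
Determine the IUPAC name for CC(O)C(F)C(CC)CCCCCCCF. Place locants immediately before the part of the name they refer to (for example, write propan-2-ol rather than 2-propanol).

4-ethyl-3,11-difluoroundecan-2-ol

Counting along the main chain through the –OH group gives 11 carbons: the parent is undecane.
The highest-priority functional group is an alcohol (–OH), so the name ends in -ol.
Number the chain so that numbering from this end puts the hydroxyl group at C-2 rather than C-10.
This places the hydroxyl at C-2; an ethyl group at C-4; fluoro groups at C-3 and C-11.
Substituent prefixes are cited in alphabetical order (multiplying prefixes like di-/tri- are ignored for ordering).
Putting it together: 4-ethyl-3,11-difluoroundecan-2-ol.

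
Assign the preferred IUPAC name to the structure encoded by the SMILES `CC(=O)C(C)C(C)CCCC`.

3,4-dimethyloctan-2-one

The longest chain bearing the carbonyl is 8 carbons long (octane).
The principal characteristic group is a ketone (C=O on an internal carbon), named with the suffix -one.
Number the chain so that numbering from this end puts the carbonyl group at C-2 rather than C-7.
That gives the carbonyl at C-2; methyl groups at C-3 and C-4.
Assembling the pieces gives 3,4-dimethyloctan-2-one.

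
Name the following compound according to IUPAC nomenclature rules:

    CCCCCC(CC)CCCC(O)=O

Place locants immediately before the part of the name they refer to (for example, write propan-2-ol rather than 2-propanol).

5-ethyldecanoic acid

The longest chain bearing the –COOH group is 10 carbons long (decane).
A carboxylic acid (terminal –COOH) is the principal characteristic group, giving the suffix -oic acid.
The numbering direction is chosen so that the carboxylic acid carbon is C-1 by definition.
With this numbering: an ethyl group at C-5.
Putting it together: 5-ethyldecanoic acid.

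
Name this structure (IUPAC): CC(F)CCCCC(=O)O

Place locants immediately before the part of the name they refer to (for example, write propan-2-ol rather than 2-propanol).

The longest carbon chain that includes the –COOH group has 7 carbons, so the parent hydride is heptane.
The highest-priority functional group is a carboxylic acid (terminal –COOH), so the name ends in -oic acid.
The numbering direction is chosen so that the carboxylic acid carbon is C-1 by definition.
This places a fluoro group at C-6.
The name is 6-fluoroheptanoic acid.

6-fluoroheptanoic acid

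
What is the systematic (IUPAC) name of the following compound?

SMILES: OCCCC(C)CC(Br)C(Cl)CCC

Counting along the main chain through the –OH group gives 10 carbons: the parent is decane.
An alcohol (–OH) is the principal characteristic group, giving the suffix -ol.
Choose the numbering such that numbering from this end puts the hydroxyl group at C-1 rather than C-10.
That gives the hydroxyl at C-1; a bromo group at C-6; a chloro group at C-7; a methyl group at C-4.
Substituent prefixes are cited in alphabetical order (multiplying prefixes like di-/tri- are ignored for ordering).
Putting it together: 6-bromo-7-chloro-4-methyldecan-1-ol.

6-bromo-7-chloro-4-methyldecan-1-ol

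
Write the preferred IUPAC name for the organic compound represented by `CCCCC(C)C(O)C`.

The longest chain bearing the –OH group is 7 carbons long (heptane).
The highest-priority functional group is an alcohol (–OH), so the name ends in -ol.
The numbering direction is chosen so that numbering from this end puts the hydroxyl group at C-2 rather than C-6.
That gives the hydroxyl at C-2; a methyl group at C-3.
Assembling the pieces gives 3-methylheptan-2-ol.

3-methylheptan-2-ol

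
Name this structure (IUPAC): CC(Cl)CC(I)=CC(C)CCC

Counting along the main chain through the multiple bond gives 9 carbons: the parent is nonane.
There is one C=C double bond, indicated by the ending -ene.
The numbering direction is chosen so that numbering from this end puts the double bond at C-4 rather than C-5.
With this numbering: the double bond between C-4 and C-5; a chloro group at C-2; an iodo group at C-4; a methyl group at C-6.
Prefixes are listed alphabetically: chloro, iodo, methyl.
Assembling the pieces gives 2-chloro-4-iodo-6-methylnon-4-ene.

2-chloro-4-iodo-6-methylnon-4-ene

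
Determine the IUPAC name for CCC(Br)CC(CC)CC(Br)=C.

2,6-dibromo-4-ethyloct-1-ene

The longest carbon chain that includes the multiple bond has 8 carbons, so the parent hydride is octane.
A C=C double bond in the chain gives the infix -ene-.
The numbering direction is chosen so that numbering from this end puts the double bond at C-1 rather than C-7.
With this numbering: the double bond between C-1 and C-2; bromo groups at C-2 and C-6; an ethyl group at C-4.
The substituents are ordered alphabetically, ignoring any di-/tri- multipliers.
Putting it together: 2,6-dibromo-4-ethyloct-1-ene.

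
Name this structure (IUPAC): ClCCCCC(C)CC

The longest continuous carbon chain has 7 atoms, so the parent hydride is heptane.
Choose the numbering such that the substituent locant set {1,5} is lower than {3,7} at the first point of difference.
That gives a chloro group at C-1; a methyl group at C-5.
The substituents are ordered alphabetically, ignoring any di-/tri- multipliers.
Putting it together: 1-chloro-5-methylheptane.

1-chloro-5-methylheptane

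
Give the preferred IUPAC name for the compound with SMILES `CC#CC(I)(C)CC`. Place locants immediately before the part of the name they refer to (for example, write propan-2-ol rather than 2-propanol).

4-iodo-4-methylhex-2-yne

Counting along the main chain through the multiple bond gives 6 carbons: the parent is hexane.
There is one C≡C triple bond, indicated by the ending -yne.
The numbering direction is chosen so that numbering from this end puts the triple bond at C-2 rather than C-4.
This places the triple bond between C-2 and C-3; an iodo group at C-4; a methyl group at C-4.
Prefixes are listed alphabetically: iodo, methyl.
Putting it together: 4-iodo-4-methylhex-2-yne.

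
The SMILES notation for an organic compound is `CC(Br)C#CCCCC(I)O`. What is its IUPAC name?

7-bromo-1-iodooct-5-yn-1-ol

The longest chain bearing the –OH group and the multiple bond is 8 carbons long (octane).
The highest-priority functional group is an alcohol (–OH), so the name ends in -ol.
The chain contains a C≡C triple bond, so the unsaturation ending is -yne.
Choose the numbering such that numbering from this end puts the hydroxyl group at C-1 rather than C-8.
With this numbering: the hydroxyl at C-1; the triple bond between C-5 and C-6; a bromo group at C-7; an iodo group at C-1.
Prefixes are listed alphabetically: bromo, iodo.
The name is 7-bromo-1-iodooct-5-yn-1-ol.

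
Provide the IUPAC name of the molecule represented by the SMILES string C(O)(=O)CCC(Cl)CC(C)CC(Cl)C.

The longest carbon chain that includes the –COOH group has 9 carbons, so the parent hydride is nonane.
The principal characteristic group is a carboxylic acid (terminal –COOH), named with the suffix -oic acid.
The numbering direction is chosen so that the carboxylic acid carbon is C-1 by definition.
This places chloro groups at C-4 and C-8; a methyl group at C-6.
Prefixes are listed alphabetically: chloro, methyl.
Putting it together: 4,8-dichloro-6-methylnonanoic acid.

4,8-dichloro-6-methylnonanoic acid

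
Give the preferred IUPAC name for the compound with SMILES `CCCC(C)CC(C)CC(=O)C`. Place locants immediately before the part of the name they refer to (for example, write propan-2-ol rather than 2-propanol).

4,6-dimethylnonan-2-one

The longest chain bearing the carbonyl is 9 carbons long (nonane).
The principal characteristic group is a ketone (C=O on an internal carbon), named with the suffix -one.
The numbering direction is chosen so that numbering from this end puts the carbonyl group at C-2 rather than C-8.
That gives the carbonyl at C-2; methyl groups at C-4 and C-6.
Putting it together: 4,6-dimethylnonan-2-one.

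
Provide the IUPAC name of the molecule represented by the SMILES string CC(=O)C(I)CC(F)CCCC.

The longest chain bearing the carbonyl is 9 carbons long (nonane).
A ketone (C=O on an internal carbon) is the principal characteristic group, giving the suffix -one.
Number the chain so that numbering from this end puts the carbonyl group at C-2 rather than C-8.
This places the carbonyl at C-2; a fluoro group at C-5; an iodo group at C-3.
Substituent prefixes are cited in alphabetical order (multiplying prefixes like di-/tri- are ignored for ordering).
The name is 5-fluoro-3-iodononan-2-one.

5-fluoro-3-iodononan-2-one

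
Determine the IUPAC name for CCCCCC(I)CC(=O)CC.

5-iododecan-3-one

Counting along the main chain through the carbonyl gives 10 carbons: the parent is decane.
The principal characteristic group is a ketone (C=O on an internal carbon), named with the suffix -one.
Number the chain so that numbering from this end puts the carbonyl group at C-3 rather than C-8.
With this numbering: the carbonyl at C-3; an iodo group at C-5.
Assembling the pieces gives 5-iododecan-3-one.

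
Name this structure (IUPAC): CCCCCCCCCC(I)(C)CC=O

3-iodo-3-methyldodecanal

Counting along the main chain through the –CHO group gives 12 carbons: the parent is dodecane.
An aldehyde (terminal –CHO) is the principal characteristic group, giving the suffix -al.
Choose the numbering such that the aldehyde carbon is C-1 by definition.
This places an iodo group at C-3; a methyl group at C-3.
Substituent prefixes are cited in alphabetical order (multiplying prefixes like di-/tri- are ignored for ordering).
Putting it together: 3-iodo-3-methyldodecanal.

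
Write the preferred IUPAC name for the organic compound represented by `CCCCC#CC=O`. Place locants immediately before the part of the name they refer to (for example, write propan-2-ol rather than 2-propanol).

The longest carbon chain that includes the –CHO group and the multiple bond has 7 carbons, so the parent hydride is heptane.
An aldehyde (terminal –CHO) is the principal characteristic group, giving the suffix -al.
A C≡C triple bond in the chain gives the infix -yne-.
Choose the numbering such that the aldehyde carbon is C-1 by definition.
That gives the triple bond between C-2 and C-3.
Assembling the pieces gives hept-2-ynal.

hept-2-ynal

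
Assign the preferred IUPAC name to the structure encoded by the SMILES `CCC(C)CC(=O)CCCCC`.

Counting along the main chain through the carbonyl gives 10 carbons: the parent is decane.
The principal characteristic group is a ketone (C=O on an internal carbon), named with the suffix -one.
Choose the numbering such that numbering from this end puts the carbonyl group at C-5 rather than C-6.
With this numbering: the carbonyl at C-5; a methyl group at C-3.
The name is 3-methyldecan-5-one.

3-methyldecan-5-one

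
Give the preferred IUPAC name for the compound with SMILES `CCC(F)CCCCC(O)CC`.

The longest carbon chain that includes the –OH group has 10 carbons, so the parent hydride is decane.
An alcohol (–OH) is the principal characteristic group, giving the suffix -ol.
Number the chain so that numbering from this end puts the hydroxyl group at C-3 rather than C-8.
This places the hydroxyl at C-3; a fluoro group at C-8.
The name is 8-fluorodecan-3-ol.

8-fluorodecan-3-ol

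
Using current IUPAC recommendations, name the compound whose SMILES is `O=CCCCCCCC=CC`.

The longest chain bearing the –CHO group and the multiple bond is 10 carbons long (decane).
The highest-priority functional group is an aldehyde (terminal –CHO), so the name ends in -al.
The chain contains a C=C double bond, so the unsaturation ending is -ene.
Choose the numbering such that the aldehyde carbon is C-1 by definition.
This places the double bond between C-8 and C-9.
Assembling the pieces gives dec-8-enal.

dec-8-enal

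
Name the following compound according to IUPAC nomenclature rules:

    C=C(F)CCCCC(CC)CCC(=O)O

The longest carbon chain that includes the –COOH group and the multiple bond has 10 carbons, so the parent hydride is decane.
The principal characteristic group is a carboxylic acid (terminal –COOH), named with the suffix -oic acid.
The chain contains a C=C double bond, so the unsaturation ending is -ene.
The numbering direction is chosen so that the carboxylic acid carbon is C-1 by definition.
This places the double bond between C-9 and C-10; an ethyl group at C-4; a fluoro group at C-9.
The substituents are ordered alphabetically, ignoring any di-/tri- multipliers.
The name is 4-ethyl-9-fluorodec-9-enoic acid.

4-ethyl-9-fluorodec-9-enoic acid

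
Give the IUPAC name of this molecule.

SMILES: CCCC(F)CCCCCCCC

The parent chain contains 12 carbons (dodecane).
Number the chain so that the substituent locant set {4} is lower than {9} at the first point of difference.
With this numbering: a fluoro group at C-4.
The name is 4-fluorododecane.

4-fluorododecane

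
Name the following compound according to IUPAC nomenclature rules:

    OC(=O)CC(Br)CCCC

The longest chain bearing the –COOH group is 7 carbons long (heptane).
The principal characteristic group is a carboxylic acid (terminal –COOH), named with the suffix -oic acid.
Number the chain so that the carboxylic acid carbon is C-1 by definition.
With this numbering: a bromo group at C-3.
Putting it together: 3-bromoheptanoic acid.

3-bromoheptanoic acid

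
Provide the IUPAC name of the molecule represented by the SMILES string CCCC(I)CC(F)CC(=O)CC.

5-fluoro-7-iododecan-3-one

The longest chain bearing the carbonyl is 10 carbons long (decane).
The highest-priority functional group is a ketone (C=O on an internal carbon), so the name ends in -one.
Number the chain so that numbering from this end puts the carbonyl group at C-3 rather than C-8.
That gives the carbonyl at C-3; a fluoro group at C-5; an iodo group at C-7.
Prefixes are listed alphabetically: fluoro, iodo.
Assembling the pieces gives 5-fluoro-7-iododecan-3-one.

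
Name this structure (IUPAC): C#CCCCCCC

oct-1-yne

The longest carbon chain that includes the multiple bond has 8 carbons, so the parent hydride is octane.
The chain contains a C≡C triple bond, so the unsaturation ending is -yne.
Number the chain so that numbering from this end puts the triple bond at C-1 rather than C-7.
With this numbering: the triple bond between C-1 and C-2.
Putting it together: oct-1-yne.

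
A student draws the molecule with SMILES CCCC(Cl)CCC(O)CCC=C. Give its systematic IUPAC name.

8-chloroundec-1-en-5-ol

The longest chain bearing the –OH group and the multiple bond is 11 carbons long (undecane).
The highest-priority functional group is an alcohol (–OH), so the name ends in -ol.
A C=C double bond in the chain gives the infix -ene-.
Number the chain so that numbering from this end puts the hydroxyl group at C-5 rather than C-7.
This places the hydroxyl at C-5; the double bond between C-1 and C-2; a chloro group at C-8.
Putting it together: 8-chloroundec-1-en-5-ol.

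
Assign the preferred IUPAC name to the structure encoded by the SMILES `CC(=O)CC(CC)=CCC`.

4-ethylhept-4-en-2-one

The longest carbon chain that includes the carbonyl and the multiple bond has 7 carbons, so the parent hydride is heptane.
The principal characteristic group is a ketone (C=O on an internal carbon), named with the suffix -one.
There is one C=C double bond, indicated by the ending -ene.
Number the chain so that numbering from this end puts the carbonyl group at C-2 rather than C-6.
That gives the carbonyl at C-2; the double bond between C-4 and C-5; an ethyl group at C-4.
Putting it together: 4-ethylhept-4-en-2-one.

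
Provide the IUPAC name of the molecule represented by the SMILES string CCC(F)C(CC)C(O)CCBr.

Counting along the main chain through the –OH group gives 7 carbons: the parent is heptane.
An alcohol (–OH) is the principal characteristic group, giving the suffix -ol.
Choose the numbering such that numbering from this end puts the hydroxyl group at C-3 rather than C-5.
With this numbering: the hydroxyl at C-3; a bromo group at C-1; an ethyl group at C-4; a fluoro group at C-5.
Prefixes are listed alphabetically: bromo, ethyl, fluoro.
Assembling the pieces gives 1-bromo-4-ethyl-5-fluoroheptan-3-ol.

1-bromo-4-ethyl-5-fluoroheptan-3-ol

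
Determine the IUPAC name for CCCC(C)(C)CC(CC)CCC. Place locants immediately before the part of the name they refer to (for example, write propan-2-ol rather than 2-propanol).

The longest continuous carbon chain has 9 atoms, so the parent hydride is nonane.
Choose the numbering such that the substituent locant set {4,4,6} is lower than {4,6,6} at the first point of difference.
This places an ethyl group at C-6; two methyl groups at C-4.
Prefixes are listed alphabetically: ethyl, methyl.
Putting it together: 6-ethyl-4,4-dimethylnonane.

6-ethyl-4,4-dimethylnonane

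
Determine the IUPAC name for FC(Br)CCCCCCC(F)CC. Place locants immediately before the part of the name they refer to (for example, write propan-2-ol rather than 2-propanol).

The longest continuous carbon chain has 10 atoms, so the parent hydride is decane.
Number the chain so that the substituent locant set {1,1,8} is lower than {3,10,10} at the first point of difference.
With this numbering: a bromo group at C-1; fluoro groups at C-1 and C-8.
Prefixes are listed alphabetically: bromo, fluoro.
Assembling the pieces gives 1-bromo-1,8-difluorodecane.

1-bromo-1,8-difluorodecane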